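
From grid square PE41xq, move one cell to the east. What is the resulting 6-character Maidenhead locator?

PE51aq

Longitude subsquare x = 23; +1 → 24, wraps to 0 = a, carry into square.
Longitude square 4; +1 → 5.
The latitude characters are unchanged.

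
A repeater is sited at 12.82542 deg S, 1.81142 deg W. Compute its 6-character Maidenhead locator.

IH97ce

Shift to the Maidenhead origin (180°W, 90°S): lon 178.1886, lat 77.1746.
Field: lon ⌊178.1886/20⌋ = 8 → I; lat ⌊77.1746/10⌋ = 7 → H.
Square: lon ⌊18.1886/2⌋ = 9; lat ⌊7.1746/1⌋ = 7.
Subsquare: lon ⌊0.1886/0.0833333⌋ = 2 → c; lat ⌊0.1746/0.0416667⌋ = 4 → e.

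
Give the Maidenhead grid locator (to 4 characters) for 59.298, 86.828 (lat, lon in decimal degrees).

Offset from 180°W / 90°S: lon 266.83°, lat 149.30°.
Field: lon ⌊266.83/20⌋ = 13 → N; lat ⌊149.30/10⌋ = 14 → O.
Square: lon ⌊6.83/2⌋ = 3; lat ⌊9.30/1⌋ = 9.

NO39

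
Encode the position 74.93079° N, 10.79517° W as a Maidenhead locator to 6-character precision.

Add 180° to longitude and 90° to latitude: 169.2048, 164.9308.
Field (20°×10°, letters A–R): 169.2048/20 → 8 → I, 164.9308/10 → 16 → Q; chars IQ.
Square (2°×1°, digits 0–9): 9.2048/2 → 4, 4.9308/1 → 4; chars 44.
Subsquare (5′×2.5′, letters a–x): 1.2048/0.0833333 → 14 → o, 0.9308/0.0416667 → 22 → w; chars ow.

IQ44ow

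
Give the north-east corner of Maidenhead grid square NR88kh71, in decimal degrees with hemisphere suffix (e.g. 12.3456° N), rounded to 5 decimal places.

Field N=13, R=17: +13·20° lon, +17·10° lat → SW at lon 80°, lat 80°.
Square 8, 8: +8·2° lon, +8·1° lat → SW at lon 96°, lat 88°.
Subsquare k=10, h=7: +10·0.0833333° lon, +7·0.0416667° lat → SW at lon 96.8333°, lat 88.2917°.
Extended square 7, 1: +7·0.00833333° lon, +1·0.00416667° lat → SW at lon 96.8917°, lat 88.2958°.
Cell spans 0.00833333° lon × 0.00416667° lat. NE corner is SW corner plus one full cell.
latitude 88.30000° N, longitude 96.90000° E.

88.30000° N, 96.90000° E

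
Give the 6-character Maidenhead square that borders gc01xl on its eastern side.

GC11al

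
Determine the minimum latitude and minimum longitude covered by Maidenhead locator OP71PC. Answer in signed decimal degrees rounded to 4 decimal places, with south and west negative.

61.0833, 115.2500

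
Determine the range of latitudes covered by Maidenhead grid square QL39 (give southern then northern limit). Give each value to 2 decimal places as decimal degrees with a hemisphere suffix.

29.00° N, 30.00° N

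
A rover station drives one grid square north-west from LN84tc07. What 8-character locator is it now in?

LN84sc98

Longitude extended square 0; −1 → -1, wraps to 9, carry into subsquare.
Longitude subsquare t = 19; −1 → 18 = s.
Latitude extended square 7; +1 → 8.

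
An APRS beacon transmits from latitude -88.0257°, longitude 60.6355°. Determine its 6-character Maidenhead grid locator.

MA01hx

Add 180° to longitude and 90° to latitude: 240.6355, 1.9743.
Field (20°×10°, letters A–R): 240.6355/20 → 12 → M, 1.9743/10 → 0 → A; chars MA.
Square (2°×1°, digits 0–9): 0.6355/2 → 0, 1.9743/1 → 1; chars 01.
Subsquare (5′×2.5′, letters a–x): 0.6355/0.0833333 → 7 → h, 0.9743/0.0416667 → 23 → x; chars hx.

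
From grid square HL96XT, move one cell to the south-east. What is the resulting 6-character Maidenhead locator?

IL06as

Longitude subsquare x = 23; +1 → 24, wraps to 0 = a, carry into square.
Longitude square 9; +1 → 10, wraps to 0, carry into field.
Longitude field H = 7; +1 → 8 = I.
Latitude subsquare t = 19; −1 → 18 = s.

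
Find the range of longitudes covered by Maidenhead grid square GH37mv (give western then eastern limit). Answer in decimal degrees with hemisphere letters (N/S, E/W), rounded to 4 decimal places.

Field G=6, H=7: +6·20° lon, +7·10° lat → SW at lon -60°, lat -20°.
Square 3, 7: +3·2° lon, +7·1° lat → SW at lon -54°, lat -13°.
Subsquare m=12, v=21: +12·0.0833333° lon, +21·0.0416667° lat → SW at lon -53°, lat -12.125°.
Cell spans 0.0833333° lon × 0.0416667° lat.
west 53.0000° W, east 52.9167° W.

53.0000° W, 52.9167° W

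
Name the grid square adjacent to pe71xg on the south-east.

Longitude subsquare x = 23; +1 → 24, wraps to 0 = a, carry into square.
Longitude square 7; +1 → 8.
Latitude subsquare g = 6; −1 → 5 = f.

PE81af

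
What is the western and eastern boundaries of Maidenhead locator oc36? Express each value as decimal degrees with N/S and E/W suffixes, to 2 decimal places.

106.00° E, 108.00° E

Field O=14, C=2: +14·20° lon, +2·10° lat → SW at lon 100°, lat -70°.
Square 3, 6: +3·2° lon, +6·1° lat → SW at lon 106°, lat -64°.
Cell spans 2° lon × 1° lat.
west 106.00° E, east 108.00° E.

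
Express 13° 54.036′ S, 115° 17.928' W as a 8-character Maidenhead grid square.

DH26ic43

Add 180° to longitude and 90° to latitude: 64.70120, 76.09940.
Field (20°×10°, letters A–R): 64.70120/20 → 3 → D, 76.09940/10 → 7 → H; chars DH.
Square (2°×1°, digits 0–9): 4.70120/2 → 2, 6.09940/1 → 6; chars 26.
Subsquare (5′×2.5′, letters a–x): 0.70120/0.0833333 → 8 → i, 0.09940/0.0416667 → 2 → c; chars ic.
Extended square (30″×15″, digits 0–9): 0.03453/0.00833333 → 4, 0.01607/0.00416667 → 3; chars 43.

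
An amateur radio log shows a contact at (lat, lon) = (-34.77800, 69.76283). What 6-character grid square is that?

Shift to the Maidenhead origin (180°W, 90°S): lon 249.7628, lat 55.2220.
Field: lon ⌊249.7628/20⌋ = 12 → M; lat ⌊55.2220/10⌋ = 5 → F.
Square: lon ⌊9.7628/2⌋ = 4; lat ⌊5.2220/1⌋ = 5.
Subsquare: lon ⌊1.7628/0.0833333⌋ = 21 → v; lat ⌊0.2220/0.0416667⌋ = 5 → f.

MF45vf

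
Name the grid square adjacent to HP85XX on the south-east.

Longitude subsquare x = 23; +1 → 24, wraps to 0 = a, carry into square.
Longitude square 8; +1 → 9.
Latitude subsquare x = 23; −1 → 22 = w.

HP95aw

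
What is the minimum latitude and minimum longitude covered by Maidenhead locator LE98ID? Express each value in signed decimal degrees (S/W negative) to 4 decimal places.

Field L=11, E=4: +11·20° lon, +4·10° lat → SW at lon 40°, lat -50°.
Square 9, 8: +9·2° lon, +8·1° lat → SW at lon 58°, lat -42°.
Subsquare i=8, d=3: +8·0.0833333° lon, +3·0.0416667° lat → SW at lon 58.6667°, lat -41.875°.
latitude -41.8750, longitude 58.6667.

-41.8750, 58.6667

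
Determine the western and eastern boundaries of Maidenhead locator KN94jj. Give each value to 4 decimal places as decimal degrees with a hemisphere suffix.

38.7500° E, 38.8333° E

Field K=10, N=13: +10·20° lon, +13·10° lat → SW at lon 20°, lat 40°.
Square 9, 4: +9·2° lon, +4·1° lat → SW at lon 38°, lat 44°.
Subsquare j=9, j=9: +9·0.0833333° lon, +9·0.0416667° lat → SW at lon 38.75°, lat 44.375°.
Cell spans 0.0833333° lon × 0.0416667° lat.
west 38.7500° E, east 38.8333° E.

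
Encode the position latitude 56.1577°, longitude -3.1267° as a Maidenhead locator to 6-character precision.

Shift to the Maidenhead origin (180°W, 90°S): lon 176.8733, lat 146.1577.
Field: lon ⌊176.8733/20⌋ = 8 → I; lat ⌊146.1577/10⌋ = 14 → O.
Square: lon ⌊16.8733/2⌋ = 8; lat ⌊6.1577/1⌋ = 6.
Subsquare: lon ⌊0.8733/0.0833333⌋ = 10 → k; lat ⌊0.1577/0.0416667⌋ = 3 → d.

IO86kd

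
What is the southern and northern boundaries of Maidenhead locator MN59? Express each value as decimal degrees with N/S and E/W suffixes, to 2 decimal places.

49.00° N, 50.00° N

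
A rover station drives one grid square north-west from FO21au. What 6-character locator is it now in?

FO11xv

Longitude subsquare a = 0; −1 → -1, wraps to 23 = x, carry into square.
Longitude square 2; −1 → 1.
Latitude subsquare u = 20; +1 → 21 = v.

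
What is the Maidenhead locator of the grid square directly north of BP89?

BQ80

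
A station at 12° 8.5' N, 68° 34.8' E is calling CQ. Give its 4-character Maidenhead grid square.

MK42

Shift to the Maidenhead origin (180°W, 90°S): lon 248.58, lat 102.14.
Field (20°×10°, letters A–R): lon ⌊248.58/20⌋ = 12 → M; lat ⌊102.14/10⌋ = 10 → K.
Square (2°×1°, digits 0–9): lon ⌊8.58/2⌋ = 4; lat ⌊2.14/1⌋ = 2.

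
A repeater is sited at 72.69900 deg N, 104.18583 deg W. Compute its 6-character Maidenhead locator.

Shift to the Maidenhead origin (180°W, 90°S): lon 75.8142, lat 162.6990.
Field: lon ⌊75.8142/20⌋ = 3 → D; lat ⌊162.6990/10⌋ = 16 → Q.
Square: lon ⌊15.8142/2⌋ = 7; lat ⌊2.6990/1⌋ = 2.
Subsquare: lon ⌊1.8142/0.0833333⌋ = 21 → v; lat ⌊0.6990/0.0416667⌋ = 16 → q.

DQ72vq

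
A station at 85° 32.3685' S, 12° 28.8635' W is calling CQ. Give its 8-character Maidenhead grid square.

IA34sl20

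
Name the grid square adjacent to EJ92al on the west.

EJ82xl

Longitude subsquare a = 0; −1 → -1, wraps to 23 = x, carry into square.
Longitude square 9; −1 → 8.
The latitude characters are unchanged.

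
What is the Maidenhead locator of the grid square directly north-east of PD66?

Longitude square 6; +1 → 7.
Latitude square 6; +1 → 7.

PD77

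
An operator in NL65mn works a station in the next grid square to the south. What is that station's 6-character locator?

NL65mm

Latitude subsquare n = 13; −1 → 12 = m.
The longitude characters are unchanged.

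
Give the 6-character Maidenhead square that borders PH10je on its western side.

PH10ie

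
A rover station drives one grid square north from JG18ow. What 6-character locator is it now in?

JG18ox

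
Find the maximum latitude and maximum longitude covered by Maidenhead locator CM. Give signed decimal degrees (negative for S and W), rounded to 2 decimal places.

40.00, -120.00

Field C=2, M=12: +2·20° lon, +12·10° lat → SW at lon -140°, lat 30°.
Cell spans 20° lon × 10° lat. NE corner is SW corner plus one full cell.
latitude 40.00, longitude -120.00.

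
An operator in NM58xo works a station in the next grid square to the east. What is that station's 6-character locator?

NM68ao

Longitude subsquare x = 23; +1 → 24, wraps to 0 = a, carry into square.
Longitude square 5; +1 → 6.
The latitude characters are unchanged.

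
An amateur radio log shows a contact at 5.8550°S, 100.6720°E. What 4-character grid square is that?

OI04

Add 180° to longitude and 90° to latitude: 280.67, 84.14.
Field (20°×10°, letters A–R): 280.67/20 → 14 → O, 84.14/10 → 8 → I; chars OI.
Square (2°×1°, digits 0–9): 0.67/2 → 0, 4.14/1 → 4; chars 04.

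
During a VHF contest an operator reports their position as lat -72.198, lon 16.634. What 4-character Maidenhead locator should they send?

Shift to the Maidenhead origin (180°W, 90°S): lon 196.63, lat 17.80.
Field (20°×10°, letters A–R): 196.63/20 → 9 → J, 17.80/10 → 1 → B; chars JB.
Square (2°×1°, digits 0–9): 16.63/2 → 8, 7.80/1 → 7; chars 87.

JB87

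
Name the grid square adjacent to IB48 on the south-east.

Longitude square 4; +1 → 5.
Latitude square 8; −1 → 7.

IB57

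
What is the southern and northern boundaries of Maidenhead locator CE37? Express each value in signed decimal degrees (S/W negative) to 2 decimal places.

-43.00, -42.00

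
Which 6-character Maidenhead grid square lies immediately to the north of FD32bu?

FD32bv

Latitude subsquare u = 20; +1 → 21 = v.
The longitude characters are unchanged.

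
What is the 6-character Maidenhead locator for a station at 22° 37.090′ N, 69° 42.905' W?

Add 180° to longitude and 90° to latitude: 110.2849, 112.6182.
Field (20°×10°, letters A–R): lon ⌊110.2849/20⌋ = 5 → F; lat ⌊112.6182/10⌋ = 11 → L.
Square (2°×1°, digits 0–9): lon ⌊10.2849/2⌋ = 5; lat ⌊2.6182/1⌋ = 2.
Subsquare (5′×2.5′, letters a–x): lon ⌊0.2849/0.0833333⌋ = 3 → d; lat ⌊0.6182/0.0416667⌋ = 14 → o.

FL52do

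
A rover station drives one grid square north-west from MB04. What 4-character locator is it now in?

Longitude square 0; −1 → -1, wraps to 9, carry into field.
Longitude field M = 12; −1 → 11 = L.
Latitude square 4; +1 → 5.

LB95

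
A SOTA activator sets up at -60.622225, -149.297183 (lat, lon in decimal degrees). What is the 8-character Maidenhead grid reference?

BC59ij40

Shift to the Maidenhead origin (180°W, 90°S): lon 30.70282, lat 29.37777.
Field: lon ⌊30.70282/20⌋ = 1 → B; lat ⌊29.37777/10⌋ = 2 → C.
Square: lon ⌊10.70282/2⌋ = 5; lat ⌊9.37777/1⌋ = 9.
Subsquare: lon ⌊0.70282/0.0833333⌋ = 8 → i; lat ⌊0.37777/0.0416667⌋ = 9 → j.
Extended square: lon ⌊0.03615/0.00833333⌋ = 4; lat ⌊0.00277/0.00416667⌋ = 0.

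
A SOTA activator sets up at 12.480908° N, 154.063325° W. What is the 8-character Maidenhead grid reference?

Add 180° to longitude and 90° to latitude: 25.93668, 102.48091.
Field (20°×10°, letters A–R): 25.93668/20 → 1 → B, 102.48091/10 → 10 → K; chars BK.
Square (2°×1°, digits 0–9): 5.93668/2 → 2, 2.48091/1 → 2; chars 22.
Subsquare (5′×2.5′, letters a–x): 1.93668/0.0833333 → 23 → x, 0.48091/0.0416667 → 11 → l; chars xl.
Extended square (30″×15″, digits 0–9): 0.02001/0.00833333 → 2, 0.02257/0.00416667 → 5; chars 25.

BK22xl25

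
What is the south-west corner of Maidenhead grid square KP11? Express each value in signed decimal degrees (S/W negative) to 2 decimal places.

61.00, 22.00

Field K=10, P=15: +10·20° lon, +15·10° lat → SW at lon 20°, lat 60°.
Square 1, 1: +1·2° lon, +1·1° lat → SW at lon 22°, lat 61°.
latitude 61.00, longitude 22.00.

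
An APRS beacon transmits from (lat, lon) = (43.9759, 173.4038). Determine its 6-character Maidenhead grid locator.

RN63qx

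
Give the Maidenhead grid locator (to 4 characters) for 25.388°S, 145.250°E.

Offset from 180°W / 90°S: lon 325.25°, lat 64.61°.
Field: 325.25/20 → 16 → Q, 64.61/10 → 6 → G; chars QG.
Square: 5.25/2 → 2, 4.61/1 → 4; chars 24.

QG24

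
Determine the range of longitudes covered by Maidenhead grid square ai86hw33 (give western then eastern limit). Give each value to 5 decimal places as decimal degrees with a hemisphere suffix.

163.39167° W, 163.38333° W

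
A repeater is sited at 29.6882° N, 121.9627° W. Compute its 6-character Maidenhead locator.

Offset from 180°W / 90°S: lon 58.0373°, lat 119.6882°.
Field (20°×10°, letters A–R): 58.0373/20 → 2 → C, 119.6882/10 → 11 → L; chars CL.
Square (2°×1°, digits 0–9): 18.0373/2 → 9, 9.6882/1 → 9; chars 99.
Subsquare (5′×2.5′, letters a–x): 0.0373/0.0833333 → 0 → a, 0.6882/0.0416667 → 16 → q; chars aq.

CL99aq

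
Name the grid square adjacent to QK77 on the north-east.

Longitude square 7; +1 → 8.
Latitude square 7; +1 → 8.

QK88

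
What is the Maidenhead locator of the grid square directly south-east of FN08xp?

Longitude subsquare x = 23; +1 → 24, wraps to 0 = a, carry into square.
Longitude square 0; +1 → 1.
Latitude subsquare p = 15; −1 → 14 = o.

FN18ao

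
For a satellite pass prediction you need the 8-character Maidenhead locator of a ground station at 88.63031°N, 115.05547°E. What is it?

OR78mp61

Shift to the Maidenhead origin (180°W, 90°S): lon 295.05547, lat 178.63031.
Field: lon ⌊295.05547/20⌋ = 14 → O; lat ⌊178.63031/10⌋ = 17 → R.
Square: lon ⌊15.05547/2⌋ = 7; lat ⌊8.63031/1⌋ = 8.
Subsquare: lon ⌊1.05547/0.0833333⌋ = 12 → m; lat ⌊0.63031/0.0416667⌋ = 15 → p.
Extended square: lon ⌊0.05547/0.00833333⌋ = 6; lat ⌊0.00531/0.00416667⌋ = 1.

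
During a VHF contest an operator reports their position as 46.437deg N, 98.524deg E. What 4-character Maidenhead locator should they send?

Shift to the Maidenhead origin (180°W, 90°S): lon 278.52, lat 136.44.
Field (20°×10°, letters A–R): 278.52/20 → 13 → N, 136.44/10 → 13 → N; chars NN.
Square (2°×1°, digits 0–9): 18.52/2 → 9, 6.44/1 → 6; chars 96.

NN96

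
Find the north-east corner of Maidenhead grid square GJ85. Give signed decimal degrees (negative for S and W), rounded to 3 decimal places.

Field G=6, J=9: +6·20° lon, +9·10° lat → SW at lon -60°, lat 0°.
Square 8, 5: +8·2° lon, +5·1° lat → SW at lon -44°, lat 5°.
Cell spans 2° lon × 1° lat. NE corner is SW corner plus one full cell.
latitude 6.000, longitude -42.000.

6.000, -42.000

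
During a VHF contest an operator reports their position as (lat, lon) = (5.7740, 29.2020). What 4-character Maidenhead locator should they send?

KJ45

Shift to the Maidenhead origin (180°W, 90°S): lon 209.20, lat 95.77.
Field: 209.20/20 → 10 → K, 95.77/10 → 9 → J; chars KJ.
Square: 9.20/2 → 4, 5.77/1 → 5; chars 45.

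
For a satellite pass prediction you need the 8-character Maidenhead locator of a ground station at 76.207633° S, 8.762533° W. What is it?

IB53ot80

Offset from 180°W / 90°S: lon 171.23747°, lat 13.79237°.
Field: lon ⌊171.23747/20⌋ = 8 → I; lat ⌊13.79237/10⌋ = 1 → B.
Square: lon ⌊11.23747/2⌋ = 5; lat ⌊3.79237/1⌋ = 3.
Subsquare: lon ⌊1.23747/0.0833333⌋ = 14 → o; lat ⌊0.79237/0.0416667⌋ = 19 → t.
Extended square: lon ⌊0.07080/0.00833333⌋ = 8; lat ⌊0.00070/0.00416667⌋ = 0.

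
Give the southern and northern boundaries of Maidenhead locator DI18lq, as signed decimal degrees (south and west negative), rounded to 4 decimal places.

Field D=3, I=8: +3·20° lon, +8·10° lat → SW at lon -120°, lat -10°.
Square 1, 8: +1·2° lon, +8·1° lat → SW at lon -118°, lat -2°.
Subsquare l=11, q=16: +11·0.0833333° lon, +16·0.0416667° lat → SW at lon -117.083°, lat -1.33333°.
Cell spans 0.0833333° lon × 0.0416667° lat.
south -1.3333, north -1.2917.

-1.3333, -1.2917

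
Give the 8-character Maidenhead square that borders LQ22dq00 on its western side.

LQ22cq90

Longitude extended square 0; −1 → -1, wraps to 9, carry into subsquare.
Longitude subsquare d = 3; −1 → 2 = c.
The latitude characters are unchanged.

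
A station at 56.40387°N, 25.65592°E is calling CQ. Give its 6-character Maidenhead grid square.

Add 180° to longitude and 90° to latitude: 205.6559, 146.4039.
Field: lon ⌊205.6559/20⌋ = 10 → K; lat ⌊146.4039/10⌋ = 14 → O.
Square: lon ⌊5.6559/2⌋ = 2; lat ⌊6.4039/1⌋ = 6.
Subsquare: lon ⌊1.6559/0.0833333⌋ = 19 → t; lat ⌊0.4039/0.0416667⌋ = 9 → j.

KO26tj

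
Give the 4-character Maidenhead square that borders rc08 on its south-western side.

Longitude square 0; −1 → -1, wraps to 9, carry into field.
Longitude field R = 17; −1 → 16 = Q.
Latitude square 8; −1 → 7.

QC97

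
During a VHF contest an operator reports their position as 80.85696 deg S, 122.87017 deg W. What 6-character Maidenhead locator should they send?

CA89nd

Offset from 180°W / 90°S: lon 57.1298°, lat 9.1430°.
Field: 57.1298/20 → 2 → C, 9.1430/10 → 0 → A; chars CA.
Square: 17.1298/2 → 8, 9.1430/1 → 9; chars 89.
Subsquare: 1.1298/0.0833333 → 13 → n, 0.1430/0.0416667 → 3 → d; chars nd.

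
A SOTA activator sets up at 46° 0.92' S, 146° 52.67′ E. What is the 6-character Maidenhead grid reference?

Shift to the Maidenhead origin (180°W, 90°S): lon 326.8778, lat 43.9847.
Field (20°×10°, letters A–R): 326.8778/20 → 16 → Q, 43.9847/10 → 4 → E; chars QE.
Square (2°×1°, digits 0–9): 6.8778/2 → 3, 3.9847/1 → 3; chars 33.
Subsquare (5′×2.5′, letters a–x): 0.8778/0.0833333 → 10 → k, 0.9847/0.0416667 → 23 → x; chars kx.

QE33kx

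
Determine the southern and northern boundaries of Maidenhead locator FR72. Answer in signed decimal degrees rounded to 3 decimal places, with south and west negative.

82.000, 83.000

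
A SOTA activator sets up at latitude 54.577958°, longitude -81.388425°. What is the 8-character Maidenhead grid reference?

EO94hn38

Add 180° to longitude and 90° to latitude: 98.61158, 144.57796.
Field: lon ⌊98.61158/20⌋ = 4 → E; lat ⌊144.57796/10⌋ = 14 → O.
Square: lon ⌊18.61158/2⌋ = 9; lat ⌊4.57796/1⌋ = 4.
Subsquare: lon ⌊0.61158/0.0833333⌋ = 7 → h; lat ⌊0.57796/0.0416667⌋ = 13 → n.
Extended square: lon ⌊0.02824/0.00833333⌋ = 3; lat ⌊0.03629/0.00416667⌋ = 8.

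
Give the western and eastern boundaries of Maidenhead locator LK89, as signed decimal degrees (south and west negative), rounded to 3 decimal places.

56.000, 58.000

Field L=11, K=10: +11·20° lon, +10·10° lat → SW at lon 40°, lat 10°.
Square 8, 9: +8·2° lon, +9·1° lat → SW at lon 56°, lat 19°.
Cell spans 2° lon × 1° lat.
west 56.000, east 58.000.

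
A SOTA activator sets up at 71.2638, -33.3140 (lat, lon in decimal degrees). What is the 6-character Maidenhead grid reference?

HQ31ig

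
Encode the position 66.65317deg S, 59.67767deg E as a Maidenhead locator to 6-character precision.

LC93ui

Offset from 180°W / 90°S: lon 239.6777°, lat 23.3468°.
Field (20°×10°, letters A–R): lon ⌊239.6777/20⌋ = 11 → L; lat ⌊23.3468/10⌋ = 2 → C.
Square (2°×1°, digits 0–9): lon ⌊19.6777/2⌋ = 9; lat ⌊3.3468/1⌋ = 3.
Subsquare (5′×2.5′, letters a–x): lon ⌊1.6777/0.0833333⌋ = 20 → u; lat ⌊0.3468/0.0416667⌋ = 8 → i.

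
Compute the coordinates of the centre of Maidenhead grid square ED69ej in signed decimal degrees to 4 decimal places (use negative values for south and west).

Field E=4, D=3: +4·20° lon, +3·10° lat → SW at lon -100°, lat -60°.
Square 6, 9: +6·2° lon, +9·1° lat → SW at lon -88°, lat -51°.
Subsquare e=4, j=9: +4·0.0833333° lon, +9·0.0416667° lat → SW at lon -87.6667°, lat -50.625°.
Cell spans 0.0833333° lon × 0.0416667° lat. Centre is SW corner plus half of each.
latitude -50.6042, longitude -87.6250.

-50.6042, -87.6250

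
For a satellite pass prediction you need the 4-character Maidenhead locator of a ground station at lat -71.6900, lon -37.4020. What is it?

HB18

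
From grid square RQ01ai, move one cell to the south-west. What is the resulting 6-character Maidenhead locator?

QQ91xh

Longitude subsquare a = 0; −1 → -1, wraps to 23 = x, carry into square.
Longitude square 0; −1 → -1, wraps to 9, carry into field.
Longitude field R = 17; −1 → 16 = Q.
Latitude subsquare i = 8; −1 → 7 = h.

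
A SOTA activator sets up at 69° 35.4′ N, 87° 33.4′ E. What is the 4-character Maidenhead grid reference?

Add 180° to longitude and 90° to latitude: 267.56, 159.59.
Field (20°×10°, letters A–R): lon ⌊267.56/20⌋ = 13 → N; lat ⌊159.59/10⌋ = 15 → P.
Square (2°×1°, digits 0–9): lon ⌊7.56/2⌋ = 3; lat ⌊9.59/1⌋ = 9.

NP39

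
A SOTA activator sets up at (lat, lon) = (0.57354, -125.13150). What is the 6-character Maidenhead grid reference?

CJ70kn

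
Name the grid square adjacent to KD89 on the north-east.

Longitude square 8; +1 → 9.
Latitude square 9; +1 → 10, wraps to 0, carry into field.
Latitude field D = 3; +1 → 4 = E.

KE90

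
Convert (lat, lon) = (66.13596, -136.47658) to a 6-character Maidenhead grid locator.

Shift to the Maidenhead origin (180°W, 90°S): lon 43.5234, lat 156.1360.
Field: 43.5234/20 → 2 → C, 156.1360/10 → 15 → P; chars CP.
Square: 3.5234/2 → 1, 6.1360/1 → 6; chars 16.
Subsquare: 1.5234/0.0833333 → 18 → s, 0.1360/0.0416667 → 3 → d; chars sd.

CP16sd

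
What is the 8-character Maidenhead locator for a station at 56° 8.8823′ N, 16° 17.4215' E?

Offset from 180°W / 90°S: lon 196.29036°, lat 146.14804°.
Field (20°×10°, letters A–R): lon ⌊196.29036/20⌋ = 9 → J; lat ⌊146.14804/10⌋ = 14 → O.
Square (2°×1°, digits 0–9): lon ⌊16.29036/2⌋ = 8; lat ⌊6.14804/1⌋ = 6.
Subsquare (5′×2.5′, letters a–x): lon ⌊0.29036/0.0833333⌋ = 3 → d; lat ⌊0.14804/0.0416667⌋ = 3 → d.
Extended square (30″×15″, digits 0–9): lon ⌊0.04036/0.00833333⌋ = 4; lat ⌊0.02304/0.00416667⌋ = 5.

JO86dd45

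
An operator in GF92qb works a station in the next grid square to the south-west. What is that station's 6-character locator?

GF92pa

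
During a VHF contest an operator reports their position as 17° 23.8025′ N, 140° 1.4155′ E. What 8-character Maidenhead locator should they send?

QK07aj25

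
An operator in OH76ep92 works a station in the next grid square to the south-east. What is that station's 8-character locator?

Longitude extended square 9; +1 → 10, wraps to 0, carry into subsquare.
Longitude subsquare e = 4; +1 → 5 = f.
Latitude extended square 2; −1 → 1.

OH76fp01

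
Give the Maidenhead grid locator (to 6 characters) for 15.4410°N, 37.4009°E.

Add 180° to longitude and 90° to latitude: 217.4009, 105.4410.
Field (20°×10°, letters A–R): lon ⌊217.4009/20⌋ = 10 → K; lat ⌊105.4410/10⌋ = 10 → K.
Square (2°×1°, digits 0–9): lon ⌊17.4009/2⌋ = 8; lat ⌊5.4410/1⌋ = 5.
Subsquare (5′×2.5′, letters a–x): lon ⌊1.4009/0.0833333⌋ = 16 → q; lat ⌊0.4410/0.0416667⌋ = 10 → k.

KK85qk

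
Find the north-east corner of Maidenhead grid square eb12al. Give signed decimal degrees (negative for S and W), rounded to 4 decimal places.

-77.5000, -97.9167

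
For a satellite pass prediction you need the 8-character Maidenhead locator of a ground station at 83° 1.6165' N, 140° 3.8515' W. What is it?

Shift to the Maidenhead origin (180°W, 90°S): lon 39.93581, lat 173.02694.
Field (20°×10°, letters A–R): 39.93581/20 → 1 → B, 173.02694/10 → 17 → R; chars BR.
Square (2°×1°, digits 0–9): 19.93581/2 → 9, 3.02694/1 → 3; chars 93.
Subsquare (5′×2.5′, letters a–x): 1.93581/0.0833333 → 23 → x, 0.02694/0.0416667 → 0 → a; chars xa.
Extended square (30″×15″, digits 0–9): 0.01914/0.00833333 → 2, 0.02694/0.00416667 → 6; chars 26.

BR93xa26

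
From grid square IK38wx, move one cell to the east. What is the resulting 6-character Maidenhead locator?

IK38xx

Longitude subsquare w = 22; +1 → 23 = x.
The latitude characters are unchanged.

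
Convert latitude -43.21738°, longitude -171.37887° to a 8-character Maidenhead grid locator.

AE46hs47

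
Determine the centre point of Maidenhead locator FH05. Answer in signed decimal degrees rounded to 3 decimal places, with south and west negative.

Field F=5, H=7: +5·20° lon, +7·10° lat → SW at lon -80°, lat -20°.
Square 0, 5: +0·2° lon, +5·1° lat → SW at lon -80°, lat -15°.
Cell spans 2° lon × 1° lat. Centre is SW corner plus half of each.
latitude -14.500, longitude -79.000.

-14.500, -79.000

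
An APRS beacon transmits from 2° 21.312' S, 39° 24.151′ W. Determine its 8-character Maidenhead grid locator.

HI07hp14

Shift to the Maidenhead origin (180°W, 90°S): lon 140.59748, lat 87.64480.
Field: 140.59748/20 → 7 → H, 87.64480/10 → 8 → I; chars HI.
Square: 0.59748/2 → 0, 7.64480/1 → 7; chars 07.
Subsquare: 0.59748/0.0833333 → 7 → h, 0.64480/0.0416667 → 15 → p; chars hp.
Extended square: 0.01415/0.00833333 → 1, 0.01980/0.00416667 → 4; chars 14.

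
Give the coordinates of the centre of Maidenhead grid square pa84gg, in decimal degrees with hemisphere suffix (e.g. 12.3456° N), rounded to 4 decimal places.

85.7292° S, 136.5417° E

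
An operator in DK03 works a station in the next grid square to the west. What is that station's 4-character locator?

Longitude square 0; −1 → -1, wraps to 9, carry into field.
Longitude field D = 3; −1 → 2 = C.
The latitude characters are unchanged.

CK93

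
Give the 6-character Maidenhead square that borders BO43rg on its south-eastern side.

BO43sf

Longitude subsquare r = 17; +1 → 18 = s.
Latitude subsquare g = 6; −1 → 5 = f.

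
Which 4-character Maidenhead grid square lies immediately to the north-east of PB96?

Longitude square 9; +1 → 10, wraps to 0, carry into field.
Longitude field P = 15; +1 → 16 = Q.
Latitude square 6; +1 → 7.

QB07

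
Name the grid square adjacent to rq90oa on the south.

RP99ox

Latitude subsquare a = 0; −1 → -1, wraps to 23 = x, carry into square.
Latitude square 0; −1 → -1, wraps to 9, carry into field.
Latitude field Q = 16; −1 → 15 = P.
The longitude characters are unchanged.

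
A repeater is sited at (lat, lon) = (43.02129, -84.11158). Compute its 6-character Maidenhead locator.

Shift to the Maidenhead origin (180°W, 90°S): lon 95.8884, lat 133.0213.
Field: lon ⌊95.8884/20⌋ = 4 → E; lat ⌊133.0213/10⌋ = 13 → N.
Square: lon ⌊15.8884/2⌋ = 7; lat ⌊3.0213/1⌋ = 3.
Subsquare: lon ⌊1.8884/0.0833333⌋ = 22 → w; lat ⌊0.0213/0.0416667⌋ = 0 → a.

EN73wa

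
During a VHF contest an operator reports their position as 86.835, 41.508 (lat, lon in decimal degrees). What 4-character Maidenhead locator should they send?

LR06

Offset from 180°W / 90°S: lon 221.51°, lat 176.83°.
Field: 221.51/20 → 11 → L, 176.83/10 → 17 → R; chars LR.
Square: 1.51/2 → 0, 6.83/1 → 6; chars 06.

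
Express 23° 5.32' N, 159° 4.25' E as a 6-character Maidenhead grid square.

QL93mc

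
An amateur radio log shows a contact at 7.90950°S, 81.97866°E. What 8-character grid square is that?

Shift to the Maidenhead origin (180°W, 90°S): lon 261.97866, lat 82.09050.
Field: 261.97866/20 → 13 → N, 82.09050/10 → 8 → I; chars NI.
Square: 1.97866/2 → 0, 2.09050/1 → 2; chars 02.
Subsquare: 1.97866/0.0833333 → 23 → x, 0.09050/0.0416667 → 2 → c; chars xc.
Extended square: 0.06199/0.00833333 → 7, 0.00717/0.00416667 → 1; chars 71.

NI02xc71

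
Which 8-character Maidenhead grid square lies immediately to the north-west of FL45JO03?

FL45io94

Longitude extended square 0; −1 → -1, wraps to 9, carry into subsquare.
Longitude subsquare j = 9; −1 → 8 = i.
Latitude extended square 3; +1 → 4.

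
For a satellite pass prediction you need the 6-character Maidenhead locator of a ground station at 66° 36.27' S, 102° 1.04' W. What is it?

Shift to the Maidenhead origin (180°W, 90°S): lon 77.9827, lat 23.3955.
Field (20°×10°, letters A–R): 77.9827/20 → 3 → D, 23.3955/10 → 2 → C; chars DC.
Square (2°×1°, digits 0–9): 17.9827/2 → 8, 3.3955/1 → 3; chars 83.
Subsquare (5′×2.5′, letters a–x): 1.9827/0.0833333 → 23 → x, 0.3955/0.0416667 → 9 → j; chars xj.

DC83xj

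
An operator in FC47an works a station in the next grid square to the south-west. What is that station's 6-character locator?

FC37xm

Longitude subsquare a = 0; −1 → -1, wraps to 23 = x, carry into square.
Longitude square 4; −1 → 3.
Latitude subsquare n = 13; −1 → 12 = m.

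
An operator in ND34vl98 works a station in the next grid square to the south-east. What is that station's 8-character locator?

ND34wl07

Longitude extended square 9; +1 → 10, wraps to 0, carry into subsquare.
Longitude subsquare v = 21; +1 → 22 = w.
Latitude extended square 8; −1 → 7.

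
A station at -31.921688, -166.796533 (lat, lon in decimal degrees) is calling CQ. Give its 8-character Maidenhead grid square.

AF68ob48

Add 180° to longitude and 90° to latitude: 13.20347, 58.07831.
Field: lon ⌊13.20347/20⌋ = 0 → A; lat ⌊58.07831/10⌋ = 5 → F.
Square: lon ⌊13.20347/2⌋ = 6; lat ⌊8.07831/1⌋ = 8.
Subsquare: lon ⌊1.20347/0.0833333⌋ = 14 → o; lat ⌊0.07831/0.0416667⌋ = 1 → b.
Extended square: lon ⌊0.03680/0.00833333⌋ = 4; lat ⌊0.03665/0.00416667⌋ = 8.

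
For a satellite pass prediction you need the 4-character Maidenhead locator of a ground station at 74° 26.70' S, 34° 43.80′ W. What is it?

HB25

Shift to the Maidenhead origin (180°W, 90°S): lon 145.27, lat 15.56.
Field (20°×10°, letters A–R): lon ⌊145.27/20⌋ = 7 → H; lat ⌊15.56/10⌋ = 1 → B.
Square (2°×1°, digits 0–9): lon ⌊5.27/2⌋ = 2; lat ⌊5.56/1⌋ = 5.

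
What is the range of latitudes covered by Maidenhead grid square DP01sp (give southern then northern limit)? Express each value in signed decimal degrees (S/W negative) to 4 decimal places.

61.6250, 61.6667

Field D=3, P=15: +3·20° lon, +15·10° lat → SW at lon -120°, lat 60°.
Square 0, 1: +0·2° lon, +1·1° lat → SW at lon -120°, lat 61°.
Subsquare s=18, p=15: +18·0.0833333° lon, +15·0.0416667° lat → SW at lon -118.5°, lat 61.625°.
Cell spans 0.0833333° lon × 0.0416667° lat.
south 61.6250, north 61.6667.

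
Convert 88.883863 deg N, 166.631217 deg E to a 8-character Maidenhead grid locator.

RR38hv52

Offset from 180°W / 90°S: lon 346.63122°, lat 178.88386°.
Field (20°×10°, letters A–R): 346.63122/20 → 17 → R, 178.88386/10 → 17 → R; chars RR.
Square (2°×1°, digits 0–9): 6.63122/2 → 3, 8.88386/1 → 8; chars 38.
Subsquare (5′×2.5′, letters a–x): 0.63122/0.0833333 → 7 → h, 0.88386/0.0416667 → 21 → v; chars hv.
Extended square (30″×15″, digits 0–9): 0.04788/0.00833333 → 5, 0.00886/0.00416667 → 2; chars 52.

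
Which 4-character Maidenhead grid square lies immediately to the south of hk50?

HJ59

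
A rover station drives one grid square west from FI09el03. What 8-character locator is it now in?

Longitude extended square 0; −1 → -1, wraps to 9, carry into subsquare.
Longitude subsquare e = 4; −1 → 3 = d.
The latitude characters are unchanged.

FI09dl93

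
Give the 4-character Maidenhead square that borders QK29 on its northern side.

Latitude square 9; +1 → 10, wraps to 0, carry into field.
Latitude field K = 10; +1 → 11 = L.
The longitude characters are unchanged.

QL20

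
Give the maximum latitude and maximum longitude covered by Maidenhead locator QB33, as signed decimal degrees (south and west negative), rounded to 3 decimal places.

-76.000, 148.000

Field Q=16, B=1: +16·20° lon, +1·10° lat → SW at lon 140°, lat -80°.
Square 3, 3: +3·2° lon, +3·1° lat → SW at lon 146°, lat -77°.
Cell spans 2° lon × 1° lat. NE corner is SW corner plus one full cell.
latitude -76.000, longitude 148.000.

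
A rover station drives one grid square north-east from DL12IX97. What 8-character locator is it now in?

Longitude extended square 9; +1 → 10, wraps to 0, carry into subsquare.
Longitude subsquare i = 8; +1 → 9 = j.
Latitude extended square 7; +1 → 8.

DL12jx08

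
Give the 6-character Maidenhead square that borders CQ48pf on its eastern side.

Longitude subsquare p = 15; +1 → 16 = q.
The latitude characters are unchanged.

CQ48qf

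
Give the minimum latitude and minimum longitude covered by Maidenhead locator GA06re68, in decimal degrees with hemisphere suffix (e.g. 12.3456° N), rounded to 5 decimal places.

Field G=6, A=0: +6·20° lon, +0·10° lat → SW at lon -60°, lat -90°.
Square 0, 6: +0·2° lon, +6·1° lat → SW at lon -60°, lat -84°.
Subsquare r=17, e=4: +17·0.0833333° lon, +4·0.0416667° lat → SW at lon -58.5833°, lat -83.8333°.
Extended square 6, 8: +6·0.00833333° lon, +8·0.00416667° lat → SW at lon -58.5333°, lat -83.8°.
latitude 83.80000° S, longitude 58.53333° W.

83.80000° S, 58.53333° W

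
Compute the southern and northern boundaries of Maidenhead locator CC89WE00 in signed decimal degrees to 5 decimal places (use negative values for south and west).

-60.83333, -60.82917

Field C=2, C=2: +2·20° lon, +2·10° lat → SW at lon -140°, lat -70°.
Square 8, 9: +8·2° lon, +9·1° lat → SW at lon -124°, lat -61°.
Subsquare w=22, e=4: +22·0.0833333° lon, +4·0.0416667° lat → SW at lon -122.167°, lat -60.8333°.
Extended square 0, 0: +0·0.00833333° lon, +0·0.00416667° lat → SW at lon -122.167°, lat -60.8333°.
Cell spans 0.00833333° lon × 0.00416667° lat.
south -60.83333, north -60.82917.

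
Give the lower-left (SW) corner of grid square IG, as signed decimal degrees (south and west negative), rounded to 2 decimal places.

-30.00, -20.00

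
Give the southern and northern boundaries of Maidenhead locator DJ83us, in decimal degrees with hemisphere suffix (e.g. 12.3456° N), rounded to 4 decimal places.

Field D=3, J=9: +3·20° lon, +9·10° lat → SW at lon -120°, lat 0°.
Square 8, 3: +8·2° lon, +3·1° lat → SW at lon -104°, lat 3°.
Subsquare u=20, s=18: +20·0.0833333° lon, +18·0.0416667° lat → SW at lon -102.333°, lat 3.75°.
Cell spans 0.0833333° lon × 0.0416667° lat.
south 3.7500° N, north 3.7917° N.

3.7500° N, 3.7917° N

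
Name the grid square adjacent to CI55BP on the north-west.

Longitude subsquare b = 1; −1 → 0 = a.
Latitude subsquare p = 15; +1 → 16 = q.

CI55aq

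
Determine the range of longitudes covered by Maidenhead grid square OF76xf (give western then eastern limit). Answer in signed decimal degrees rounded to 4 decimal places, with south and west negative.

Field O=14, F=5: +14·20° lon, +5·10° lat → SW at lon 100°, lat -40°.
Square 7, 6: +7·2° lon, +6·1° lat → SW at lon 114°, lat -34°.
Subsquare x=23, f=5: +23·0.0833333° lon, +5·0.0416667° lat → SW at lon 115.917°, lat -33.7917°.
Cell spans 0.0833333° lon × 0.0416667° lat.
west 115.9167, east 116.0000.

115.9167, 116.0000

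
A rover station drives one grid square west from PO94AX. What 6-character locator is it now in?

PO84xx

Longitude subsquare a = 0; −1 → -1, wraps to 23 = x, carry into square.
Longitude square 9; −1 → 8.
The latitude characters are unchanged.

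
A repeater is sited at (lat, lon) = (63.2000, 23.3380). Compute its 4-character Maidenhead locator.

KP13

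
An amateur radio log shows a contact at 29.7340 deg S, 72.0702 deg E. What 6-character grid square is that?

Offset from 180°W / 90°S: lon 252.0702°, lat 60.2660°.
Field: 252.0702/20 → 12 → M, 60.2660/10 → 6 → G; chars MG.
Square: 12.0702/2 → 6, 0.2660/1 → 0; chars 60.
Subsquare: 0.0702/0.0833333 → 0 → a, 0.2660/0.0416667 → 6 → g; chars ag.

MG60ag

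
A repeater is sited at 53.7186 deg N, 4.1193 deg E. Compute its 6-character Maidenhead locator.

JO23br

Add 180° to longitude and 90° to latitude: 184.1193, 143.7186.
Field: 184.1193/20 → 9 → J, 143.7186/10 → 14 → O; chars JO.
Square: 4.1193/2 → 2, 3.7186/1 → 3; chars 23.
Subsquare: 0.1193/0.0833333 → 1 → b, 0.7186/0.0416667 → 17 → r; chars br.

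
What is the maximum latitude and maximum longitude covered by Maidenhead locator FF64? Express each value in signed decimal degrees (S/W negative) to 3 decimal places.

Field F=5, F=5: +5·20° lon, +5·10° lat → SW at lon -80°, lat -40°.
Square 6, 4: +6·2° lon, +4·1° lat → SW at lon -68°, lat -36°.
Cell spans 2° lon × 1° lat. NE corner is SW corner plus one full cell.
latitude -35.000, longitude -66.000.

-35.000, -66.000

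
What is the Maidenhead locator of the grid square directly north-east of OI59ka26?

OI59ka37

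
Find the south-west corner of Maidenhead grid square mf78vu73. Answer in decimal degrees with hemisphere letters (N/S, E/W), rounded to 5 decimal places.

31.15417° S, 75.80833° E

Field M=12, F=5: +12·20° lon, +5·10° lat → SW at lon 60°, lat -40°.
Square 7, 8: +7·2° lon, +8·1° lat → SW at lon 74°, lat -32°.
Subsquare v=21, u=20: +21·0.0833333° lon, +20·0.0416667° lat → SW at lon 75.75°, lat -31.1667°.
Extended square 7, 3: +7·0.00833333° lon, +3·0.00416667° lat → SW at lon 75.8083°, lat -31.1542°.
latitude 31.15417° S, longitude 75.80833° E.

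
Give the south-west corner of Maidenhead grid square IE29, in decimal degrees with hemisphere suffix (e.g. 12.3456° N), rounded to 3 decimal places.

41.000° S, 16.000° W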